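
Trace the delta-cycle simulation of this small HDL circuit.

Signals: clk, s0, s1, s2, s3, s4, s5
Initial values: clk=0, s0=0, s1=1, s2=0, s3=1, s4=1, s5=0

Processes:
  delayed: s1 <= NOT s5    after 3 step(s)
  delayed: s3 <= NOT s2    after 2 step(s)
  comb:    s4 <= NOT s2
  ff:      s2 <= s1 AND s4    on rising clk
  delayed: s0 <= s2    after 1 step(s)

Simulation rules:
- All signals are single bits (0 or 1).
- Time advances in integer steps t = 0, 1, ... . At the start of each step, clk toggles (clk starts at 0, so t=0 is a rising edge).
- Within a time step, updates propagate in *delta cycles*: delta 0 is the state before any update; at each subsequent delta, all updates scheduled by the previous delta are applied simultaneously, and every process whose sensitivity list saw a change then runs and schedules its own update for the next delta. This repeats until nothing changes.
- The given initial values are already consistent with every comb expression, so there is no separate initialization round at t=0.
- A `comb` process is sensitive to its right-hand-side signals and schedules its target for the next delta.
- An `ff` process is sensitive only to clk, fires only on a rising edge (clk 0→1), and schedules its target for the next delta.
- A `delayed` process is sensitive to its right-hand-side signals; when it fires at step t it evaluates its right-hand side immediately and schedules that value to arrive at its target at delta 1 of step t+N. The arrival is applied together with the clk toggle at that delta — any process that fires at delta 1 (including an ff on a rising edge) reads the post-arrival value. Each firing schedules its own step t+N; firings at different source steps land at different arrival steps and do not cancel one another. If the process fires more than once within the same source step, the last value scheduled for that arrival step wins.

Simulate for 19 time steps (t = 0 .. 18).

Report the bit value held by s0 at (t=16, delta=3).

t0.Δ0 s5=0 s3=1 s4=1 clk=0 s2=0 s1=1 s0=0
t0.Δ1 s5=0 s3=1 s4=1 clk=1 s2=0 s1=1 s0=0
t0.Δ2 s5=0 s3=1 s4=1 clk=1 s2=1 s1=1 s0=0
t0.Δ3 s5=0 s3=1 s4=0 clk=1 s2=1 s1=1 s0=0
t1.Δ0 s5=0 s3=1 s4=0 clk=1 s2=1 s1=1 s0=0
t1.Δ1 s5=0 s3=1 s4=0 clk=0 s2=1 s1=1 s0=1
t2.Δ0 s5=0 s3=1 s4=0 clk=0 s2=1 s1=1 s0=1
t2.Δ1 s5=0 s3=0 s4=0 clk=1 s2=1 s1=1 s0=1
t2.Δ2 s5=0 s3=0 s4=0 clk=1 s2=0 s1=1 s0=1
t2.Δ3 s5=0 s3=0 s4=1 clk=1 s2=0 s1=1 s0=1
t3.Δ0 s5=0 s3=0 s4=1 clk=1 s2=0 s1=1 s0=1
t3.Δ1 s5=0 s3=0 s4=1 clk=0 s2=0 s1=1 s0=0
t4.Δ0 s5=0 s3=0 s4=1 clk=0 s2=0 s1=1 s0=0
t4.Δ1 s5=0 s3=1 s4=1 clk=1 s2=0 s1=1 s0=0
t4.Δ2 s5=0 s3=1 s4=1 clk=1 s2=1 s1=1 s0=0
t4.Δ3 s5=0 s3=1 s4=0 clk=1 s2=1 s1=1 s0=0
t5.Δ0 s5=0 s3=1 s4=0 clk=1 s2=1 s1=1 s0=0
t5.Δ1 s5=0 s3=1 s4=0 clk=0 s2=1 s1=1 s0=1
t6.Δ0 s5=0 s3=1 s4=0 clk=0 s2=1 s1=1 s0=1
t6.Δ1 s5=0 s3=0 s4=0 clk=1 s2=1 s1=1 s0=1
t6.Δ2 s5=0 s3=0 s4=0 clk=1 s2=0 s1=1 s0=1
t6.Δ3 s5=0 s3=0 s4=1 clk=1 s2=0 s1=1 s0=1
t7.Δ0 s5=0 s3=0 s4=1 clk=1 s2=0 s1=1 s0=1
t7.Δ1 s5=0 s3=0 s4=1 clk=0 s2=0 s1=1 s0=0
t8.Δ0 s5=0 s3=0 s4=1 clk=0 s2=0 s1=1 s0=0
t8.Δ1 s5=0 s3=1 s4=1 clk=1 s2=0 s1=1 s0=0
t8.Δ2 s5=0 s3=1 s4=1 clk=1 s2=1 s1=1 s0=0
t8.Δ3 s5=0 s3=1 s4=0 clk=1 s2=1 s1=1 s0=0
t9.Δ0 s5=0 s3=1 s4=0 clk=1 s2=1 s1=1 s0=0
t9.Δ1 s5=0 s3=1 s4=0 clk=0 s2=1 s1=1 s0=1
t10.Δ0 s5=0 s3=1 s4=0 clk=0 s2=1 s1=1 s0=1
t10.Δ1 s5=0 s3=0 s4=0 clk=1 s2=1 s1=1 s0=1
t10.Δ2 s5=0 s3=0 s4=0 clk=1 s2=0 s1=1 s0=1
t10.Δ3 s5=0 s3=0 s4=1 clk=1 s2=0 s1=1 s0=1
t11.Δ0 s5=0 s3=0 s4=1 clk=1 s2=0 s1=1 s0=1
t11.Δ1 s5=0 s3=0 s4=1 clk=0 s2=0 s1=1 s0=0
t12.Δ0 s5=0 s3=0 s4=1 clk=0 s2=0 s1=1 s0=0
t12.Δ1 s5=0 s3=1 s4=1 clk=1 s2=0 s1=1 s0=0
t12.Δ2 s5=0 s3=1 s4=1 clk=1 s2=1 s1=1 s0=0
t12.Δ3 s5=0 s3=1 s4=0 clk=1 s2=1 s1=1 s0=0
t13.Δ0 s5=0 s3=1 s4=0 clk=1 s2=1 s1=1 s0=0
t13.Δ1 s5=0 s3=1 s4=0 clk=0 s2=1 s1=1 s0=1
t14.Δ0 s5=0 s3=1 s4=0 clk=0 s2=1 s1=1 s0=1
t14.Δ1 s5=0 s3=0 s4=0 clk=1 s2=1 s1=1 s0=1
t14.Δ2 s5=0 s3=0 s4=0 clk=1 s2=0 s1=1 s0=1
t14.Δ3 s5=0 s3=0 s4=1 clk=1 s2=0 s1=1 s0=1
t15.Δ0 s5=0 s3=0 s4=1 clk=1 s2=0 s1=1 s0=1
t15.Δ1 s5=0 s3=0 s4=1 clk=0 s2=0 s1=1 s0=0
t16.Δ0 s5=0 s3=0 s4=1 clk=0 s2=0 s1=1 s0=0
t16.Δ1 s5=0 s3=1 s4=1 clk=1 s2=0 s1=1 s0=0
t16.Δ2 s5=0 s3=1 s4=1 clk=1 s2=1 s1=1 s0=0
t16.Δ3 s5=0 s3=1 s4=0 clk=1 s2=1 s1=1 s0=0
t17.Δ0 s5=0 s3=1 s4=0 clk=1 s2=1 s1=1 s0=0
t17.Δ1 s5=0 s3=1 s4=0 clk=0 s2=1 s1=1 s0=1
t18.Δ0 s5=0 s3=1 s4=0 clk=0 s2=1 s1=1 s0=1
t18.Δ1 s5=0 s3=0 s4=0 clk=1 s2=1 s1=1 s0=1
t18.Δ2 s5=0 s3=0 s4=0 clk=1 s2=0 s1=1 s0=1
t18.Δ3 s5=0 s3=0 s4=1 clk=1 s2=0 s1=1 s0=1

0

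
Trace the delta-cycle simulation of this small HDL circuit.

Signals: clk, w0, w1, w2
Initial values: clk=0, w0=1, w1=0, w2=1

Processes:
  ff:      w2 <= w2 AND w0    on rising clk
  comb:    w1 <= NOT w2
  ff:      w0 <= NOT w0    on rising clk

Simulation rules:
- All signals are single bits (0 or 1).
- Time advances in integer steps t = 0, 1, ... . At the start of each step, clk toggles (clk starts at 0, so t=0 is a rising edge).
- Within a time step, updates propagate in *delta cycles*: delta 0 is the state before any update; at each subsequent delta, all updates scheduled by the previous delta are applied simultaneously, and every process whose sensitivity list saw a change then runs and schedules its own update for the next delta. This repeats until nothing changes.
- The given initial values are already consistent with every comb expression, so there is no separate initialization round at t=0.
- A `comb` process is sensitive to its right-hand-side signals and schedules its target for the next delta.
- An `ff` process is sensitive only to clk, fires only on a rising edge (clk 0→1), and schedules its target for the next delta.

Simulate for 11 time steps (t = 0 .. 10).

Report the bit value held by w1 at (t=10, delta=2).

t=0 Δ0: w1=0 clk=0 w0=1 w2=1
  Δ1: clk:0→1
  Δ2: w0:1→0
  (2Δ to stable)
t=1 Δ0: w1=0 clk=1 w0=0 w2=1
  Δ1: clk:1→0
  (1Δ to stable)
t=2 Δ0: w1=0 clk=0 w0=0 w2=1
  Δ1: clk:0→1
  Δ2: w0:0→1, w2:1→0
  Δ3: w1:0→1
  (3Δ to stable)
t=3 Δ0: w1=1 clk=1 w0=1 w2=0
  Δ1: clk:1→0
  (1Δ to stable)
t=4 Δ0: w1=1 clk=0 w0=1 w2=0
  Δ1: clk:0→1
  Δ2: w0:1→0
  (2Δ to stable)
t=5 Δ0: w1=1 clk=1 w0=0 w2=0
  Δ1: clk:1→0
  (1Δ to stable)
t=6 Δ0: w1=1 clk=0 w0=0 w2=0
  Δ1: clk:0→1
  Δ2: w0:0→1
  (2Δ to stable)
t=7 Δ0: w1=1 clk=1 w0=1 w2=0
  Δ1: clk:1→0
  (1Δ to stable)
t=8 Δ0: w1=1 clk=0 w0=1 w2=0
  Δ1: clk:0→1
  Δ2: w0:1→0
  (2Δ to stable)
t=9 Δ0: w1=1 clk=1 w0=0 w2=0
  Δ1: clk:1→0
  (1Δ to stable)
t=10 Δ0: w1=1 clk=0 w0=0 w2=0
  Δ1: clk:0→1
  Δ2: w0:0→1
  (2Δ to stable)

1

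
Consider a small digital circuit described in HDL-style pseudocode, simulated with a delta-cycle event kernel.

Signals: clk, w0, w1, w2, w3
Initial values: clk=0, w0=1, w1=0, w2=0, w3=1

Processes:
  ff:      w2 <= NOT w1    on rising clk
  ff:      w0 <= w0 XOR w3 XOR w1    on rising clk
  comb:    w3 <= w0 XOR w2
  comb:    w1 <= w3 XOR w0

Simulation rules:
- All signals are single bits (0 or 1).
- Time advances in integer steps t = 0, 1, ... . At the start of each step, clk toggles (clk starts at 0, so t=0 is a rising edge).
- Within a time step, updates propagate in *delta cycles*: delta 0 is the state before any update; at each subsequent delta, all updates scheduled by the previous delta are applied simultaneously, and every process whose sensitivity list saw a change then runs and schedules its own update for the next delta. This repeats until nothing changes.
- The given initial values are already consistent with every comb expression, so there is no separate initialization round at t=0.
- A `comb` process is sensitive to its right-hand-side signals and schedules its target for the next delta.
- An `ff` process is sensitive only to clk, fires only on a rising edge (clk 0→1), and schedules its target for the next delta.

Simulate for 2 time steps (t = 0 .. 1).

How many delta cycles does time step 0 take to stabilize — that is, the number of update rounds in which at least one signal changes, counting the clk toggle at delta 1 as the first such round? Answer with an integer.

t=0 Δ0: w2=0 clk=0 w1=0 w3=1 w0=1
  Δ1: clk:0→1
  Δ2: w2:0→1, w0:1→0
  Δ3: w1:0→1
  (3Δ to stable)
t=1 Δ0: w2=1 clk=1 w1=1 w3=1 w0=0
  Δ1: clk:1→0
  (1Δ to stable)

3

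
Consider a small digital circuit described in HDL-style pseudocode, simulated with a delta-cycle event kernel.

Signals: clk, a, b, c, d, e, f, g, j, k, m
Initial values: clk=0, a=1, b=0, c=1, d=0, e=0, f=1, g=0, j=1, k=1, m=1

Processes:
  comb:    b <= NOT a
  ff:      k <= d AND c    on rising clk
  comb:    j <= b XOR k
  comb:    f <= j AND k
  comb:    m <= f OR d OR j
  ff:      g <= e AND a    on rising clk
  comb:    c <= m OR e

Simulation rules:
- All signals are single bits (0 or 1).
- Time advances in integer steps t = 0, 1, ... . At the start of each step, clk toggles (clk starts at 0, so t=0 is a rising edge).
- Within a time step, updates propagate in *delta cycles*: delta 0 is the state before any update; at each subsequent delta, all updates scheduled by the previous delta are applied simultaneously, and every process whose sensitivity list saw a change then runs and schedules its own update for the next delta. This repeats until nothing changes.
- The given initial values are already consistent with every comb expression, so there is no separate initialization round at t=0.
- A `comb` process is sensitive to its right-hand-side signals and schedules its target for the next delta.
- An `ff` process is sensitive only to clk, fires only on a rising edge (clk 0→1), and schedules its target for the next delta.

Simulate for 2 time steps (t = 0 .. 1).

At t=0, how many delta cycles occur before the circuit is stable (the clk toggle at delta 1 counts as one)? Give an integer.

t=0 Δ0: m=1 b=0 d=0 e=0 c=1 f=1 clk=0 g=0 a=1 k=1 j=1
  Δ1: clk:0→1
  Δ2: k:1→0
  Δ3: f:1→0, j:1→0
  Δ4: m:1→0
  Δ5: c:1→0
  (5Δ to stable)
t=1 Δ0: m=0 b=0 d=0 e=0 c=0 f=0 clk=1 g=0 a=1 k=0 j=0
  Δ1: clk:1→0
  (1Δ to stable)

5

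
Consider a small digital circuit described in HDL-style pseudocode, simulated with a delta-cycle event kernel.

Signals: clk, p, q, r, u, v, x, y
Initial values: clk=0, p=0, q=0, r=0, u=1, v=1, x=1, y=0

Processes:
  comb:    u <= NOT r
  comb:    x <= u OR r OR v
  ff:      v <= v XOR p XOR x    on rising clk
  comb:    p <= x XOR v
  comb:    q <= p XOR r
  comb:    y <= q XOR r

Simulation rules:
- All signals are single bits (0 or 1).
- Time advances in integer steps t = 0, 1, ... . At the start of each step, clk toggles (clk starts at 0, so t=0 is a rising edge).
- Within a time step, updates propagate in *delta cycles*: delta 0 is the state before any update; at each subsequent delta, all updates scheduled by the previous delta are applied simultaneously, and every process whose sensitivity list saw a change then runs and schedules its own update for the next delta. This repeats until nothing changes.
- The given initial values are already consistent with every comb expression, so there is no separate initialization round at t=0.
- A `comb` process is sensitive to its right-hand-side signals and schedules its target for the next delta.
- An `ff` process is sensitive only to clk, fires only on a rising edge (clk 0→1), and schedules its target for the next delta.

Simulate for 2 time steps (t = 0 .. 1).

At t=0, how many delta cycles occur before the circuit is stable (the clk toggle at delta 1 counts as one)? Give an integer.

5

t0.Δ0 p=0 x=1 r=0 clk=0 v=1 y=0 u=1 q=0
t0.Δ1 p=0 x=1 r=0 clk=1 v=1 y=0 u=1 q=0
t0.Δ2 p=0 x=1 r=0 clk=1 v=0 y=0 u=1 q=0
t0.Δ3 p=1 x=1 r=0 clk=1 v=0 y=0 u=1 q=0
t0.Δ4 p=1 x=1 r=0 clk=1 v=0 y=0 u=1 q=1
t0.Δ5 p=1 x=1 r=0 clk=1 v=0 y=1 u=1 q=1
t1.Δ0 p=1 x=1 r=0 clk=1 v=0 y=1 u=1 q=1
t1.Δ1 p=1 x=1 r=0 clk=0 v=0 y=1 u=1 q=1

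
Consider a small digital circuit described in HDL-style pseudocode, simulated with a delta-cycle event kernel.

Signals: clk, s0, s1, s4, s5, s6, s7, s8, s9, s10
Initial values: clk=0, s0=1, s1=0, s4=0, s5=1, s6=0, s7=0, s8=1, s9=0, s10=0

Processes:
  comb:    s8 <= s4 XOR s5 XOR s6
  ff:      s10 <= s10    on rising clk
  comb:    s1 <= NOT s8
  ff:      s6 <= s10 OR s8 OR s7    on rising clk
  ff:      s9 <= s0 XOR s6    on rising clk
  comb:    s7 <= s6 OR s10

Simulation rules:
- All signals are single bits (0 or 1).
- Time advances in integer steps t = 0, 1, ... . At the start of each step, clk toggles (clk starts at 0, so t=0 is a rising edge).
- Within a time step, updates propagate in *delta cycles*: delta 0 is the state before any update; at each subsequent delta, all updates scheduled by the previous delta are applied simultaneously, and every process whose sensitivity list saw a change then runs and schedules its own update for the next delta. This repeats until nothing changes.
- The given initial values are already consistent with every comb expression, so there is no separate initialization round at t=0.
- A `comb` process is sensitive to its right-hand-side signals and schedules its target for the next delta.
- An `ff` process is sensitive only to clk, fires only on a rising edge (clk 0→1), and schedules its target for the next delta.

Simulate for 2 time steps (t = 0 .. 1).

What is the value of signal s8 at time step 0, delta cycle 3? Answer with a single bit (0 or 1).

t0.Δ0 s6=0 s9=0 s1=0 s0=1 s5=1 clk=0 s7=0 s10=0 s4=0 s8=1
t0.Δ1 s6=0 s9=0 s1=0 s0=1 s5=1 clk=1 s7=0 s10=0 s4=0 s8=1
t0.Δ2 s6=1 s9=1 s1=0 s0=1 s5=1 clk=1 s7=0 s10=0 s4=0 s8=1
t0.Δ3 s6=1 s9=1 s1=0 s0=1 s5=1 clk=1 s7=1 s10=0 s4=0 s8=0
t0.Δ4 s6=1 s9=1 s1=1 s0=1 s5=1 clk=1 s7=1 s10=0 s4=0 s8=0
t1.Δ0 s6=1 s9=1 s1=1 s0=1 s5=1 clk=1 s7=1 s10=0 s4=0 s8=0
t1.Δ1 s6=1 s9=1 s1=1 s0=1 s5=1 clk=0 s7=1 s10=0 s4=0 s8=0

0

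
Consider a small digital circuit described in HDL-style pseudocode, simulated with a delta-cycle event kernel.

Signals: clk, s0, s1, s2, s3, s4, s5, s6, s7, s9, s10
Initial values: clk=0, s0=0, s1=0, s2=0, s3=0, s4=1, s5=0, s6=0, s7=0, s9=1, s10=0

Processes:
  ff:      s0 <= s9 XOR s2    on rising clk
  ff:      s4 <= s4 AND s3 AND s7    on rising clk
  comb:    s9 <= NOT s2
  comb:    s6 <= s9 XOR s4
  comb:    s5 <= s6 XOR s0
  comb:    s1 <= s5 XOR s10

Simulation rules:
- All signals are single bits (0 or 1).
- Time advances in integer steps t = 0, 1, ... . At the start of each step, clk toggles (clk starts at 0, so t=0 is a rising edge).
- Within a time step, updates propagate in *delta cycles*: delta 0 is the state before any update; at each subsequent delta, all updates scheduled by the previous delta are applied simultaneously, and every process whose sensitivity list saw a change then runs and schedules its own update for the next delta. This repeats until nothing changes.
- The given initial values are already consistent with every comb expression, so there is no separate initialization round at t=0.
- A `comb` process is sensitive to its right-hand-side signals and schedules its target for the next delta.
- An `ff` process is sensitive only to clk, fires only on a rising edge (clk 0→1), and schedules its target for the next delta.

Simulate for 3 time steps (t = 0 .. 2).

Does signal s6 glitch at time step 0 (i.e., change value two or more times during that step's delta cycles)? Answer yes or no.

no

t=0 Δ0: s3=0 s10=0 s9=1 s5=0 s4=1 s6=0 s7=0 s2=0 s1=0 clk=0 s0=0
  Δ1: clk:0→1
  Δ2: s4:1→0, s0:0→1
  Δ3: s5:0→1, s6:0→1
  Δ4: s5:1→0, s1:0→1
  Δ5: s1:1→0
  (5Δ to stable)
t=1 Δ0: s3=0 s10=0 s9=1 s5=0 s4=0 s6=1 s7=0 s2=0 s1=0 clk=1 s0=1
  Δ1: clk:1→0
  (1Δ to stable)
t=2 Δ0: s3=0 s10=0 s9=1 s5=0 s4=0 s6=1 s7=0 s2=0 s1=0 clk=0 s0=1
  Δ1: clk:0→1
  (1Δ to stable)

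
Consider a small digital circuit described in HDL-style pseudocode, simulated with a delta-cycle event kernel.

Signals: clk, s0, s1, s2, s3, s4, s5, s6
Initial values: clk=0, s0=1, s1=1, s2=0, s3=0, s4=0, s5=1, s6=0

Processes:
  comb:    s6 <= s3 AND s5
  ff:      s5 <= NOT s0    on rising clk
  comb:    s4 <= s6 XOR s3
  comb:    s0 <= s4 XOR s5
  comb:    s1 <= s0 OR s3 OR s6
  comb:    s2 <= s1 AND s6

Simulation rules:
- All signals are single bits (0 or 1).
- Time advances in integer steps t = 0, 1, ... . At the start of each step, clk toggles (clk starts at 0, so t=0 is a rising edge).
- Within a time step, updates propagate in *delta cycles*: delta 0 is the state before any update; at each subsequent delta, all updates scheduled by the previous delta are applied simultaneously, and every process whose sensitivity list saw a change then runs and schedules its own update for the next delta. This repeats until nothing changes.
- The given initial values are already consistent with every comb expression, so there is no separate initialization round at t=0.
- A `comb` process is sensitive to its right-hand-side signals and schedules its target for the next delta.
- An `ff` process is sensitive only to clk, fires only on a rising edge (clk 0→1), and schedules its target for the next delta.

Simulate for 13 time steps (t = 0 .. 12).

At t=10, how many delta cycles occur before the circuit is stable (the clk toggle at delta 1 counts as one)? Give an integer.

[bits: s0,s6,s5,s4,s3,s1,s2,clk]
t=0: Δ0=10100100 Δ1=10100101 Δ2=10000101 Δ3=00000101 Δ4=00000001 | 4Δ
t=1: Δ0=00000001 Δ1=00000000 | 1Δ
t=2: Δ0=00000000 Δ1=00000001 Δ2=00100001 Δ3=10100001 Δ4=10100101 | 4Δ
t=3: Δ0=10100101 Δ1=10100100 | 1Δ
t=4: Δ0=10100100 Δ1=10100101 Δ2=10000101 Δ3=00000101 Δ4=00000001 | 4Δ
t=5: Δ0=00000001 Δ1=00000000 | 1Δ
t=6: Δ0=00000000 Δ1=00000001 Δ2=00100001 Δ3=10100001 Δ4=10100101 | 4Δ
t=7: Δ0=10100101 Δ1=10100100 | 1Δ
t=8: Δ0=10100100 Δ1=10100101 Δ2=10000101 Δ3=00000101 Δ4=00000001 | 4Δ
t=9: Δ0=00000001 Δ1=00000000 | 1Δ
t=10: Δ0=00000000 Δ1=00000001 Δ2=00100001 Δ3=10100001 Δ4=10100101 | 4Δ
t=11: Δ0=10100101 Δ1=10100100 | 1Δ
t=12: Δ0=10100100 Δ1=10100101 Δ2=10000101 Δ3=00000101 Δ4=00000001 | 4Δ

4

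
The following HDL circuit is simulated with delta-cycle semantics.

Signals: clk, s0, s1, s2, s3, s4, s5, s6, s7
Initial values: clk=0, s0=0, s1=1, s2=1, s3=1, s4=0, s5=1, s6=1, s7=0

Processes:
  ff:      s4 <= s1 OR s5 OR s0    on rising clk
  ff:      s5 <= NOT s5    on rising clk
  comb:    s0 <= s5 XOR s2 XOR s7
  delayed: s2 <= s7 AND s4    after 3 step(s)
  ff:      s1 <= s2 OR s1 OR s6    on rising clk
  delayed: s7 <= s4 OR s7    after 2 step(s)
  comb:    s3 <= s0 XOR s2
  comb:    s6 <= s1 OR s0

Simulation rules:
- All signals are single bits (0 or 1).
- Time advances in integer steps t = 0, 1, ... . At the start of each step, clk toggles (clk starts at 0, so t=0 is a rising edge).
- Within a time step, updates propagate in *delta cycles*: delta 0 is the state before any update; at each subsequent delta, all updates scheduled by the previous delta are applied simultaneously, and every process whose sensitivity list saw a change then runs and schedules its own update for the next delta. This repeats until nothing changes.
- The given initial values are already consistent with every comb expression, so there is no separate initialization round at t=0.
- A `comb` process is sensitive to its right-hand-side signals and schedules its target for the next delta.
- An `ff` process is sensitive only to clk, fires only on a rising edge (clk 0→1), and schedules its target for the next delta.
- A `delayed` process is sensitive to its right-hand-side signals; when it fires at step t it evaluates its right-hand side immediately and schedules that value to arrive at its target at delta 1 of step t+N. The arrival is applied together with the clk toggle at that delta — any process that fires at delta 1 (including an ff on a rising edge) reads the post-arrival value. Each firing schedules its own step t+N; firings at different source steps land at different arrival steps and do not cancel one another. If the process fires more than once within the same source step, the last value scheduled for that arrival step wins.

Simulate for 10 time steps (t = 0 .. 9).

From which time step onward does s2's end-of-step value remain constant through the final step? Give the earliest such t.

t=0 Δ0: s5=1 clk=0 s2=1 s4=0 s1=1 s0=0 s7=0 s6=1 s3=1
  Δ1: clk:0→1
  Δ2: s5:1→0, s4:0→1
  Δ3: s0:0→1
  Δ4: s3:1→0
  (4Δ to stable)
t=1 Δ0: s5=0 clk=1 s2=1 s4=1 s1=1 s0=1 s7=0 s6=1 s3=0
  Δ1: clk:1→0
  (1Δ to stable)
t=2 Δ0: s5=0 clk=0 s2=1 s4=1 s1=1 s0=1 s7=0 s6=1 s3=0
  Δ1: clk:0→1, s7:0→1
  Δ2: s5:0→1, s0:1→0
  Δ3: s0:0→1, s3:0→1
  Δ4: s3:1→0
  (4Δ to stable)
t=3 Δ0: s5=1 clk=1 s2=1 s4=1 s1=1 s0=1 s7=1 s6=1 s3=0
  Δ1: clk:1→0, s2:1→0
  Δ2: s0:1→0, s3:0→1
  Δ3: s3:1→0
  (3Δ to stable)
t=4 Δ0: s5=1 clk=0 s2=0 s4=1 s1=1 s0=0 s7=1 s6=1 s3=0
  Δ1: clk:0→1
  Δ2: s5:1→0
  Δ3: s0:0→1
  Δ4: s3:0→1
  (4Δ to stable)
t=5 Δ0: s5=0 clk=1 s2=0 s4=1 s1=1 s0=1 s7=1 s6=1 s3=1
  Δ1: clk:1→0, s2:0→1
  Δ2: s0:1→0, s3:1→0
  Δ3: s3:0→1
  (3Δ to stable)
t=6 Δ0: s5=0 clk=0 s2=1 s4=1 s1=1 s0=0 s7=1 s6=1 s3=1
  Δ1: clk:0→1
  Δ2: s5:0→1
  Δ3: s0:0→1
  Δ4: s3:1→0
  (4Δ to stable)
t=7 Δ0: s5=1 clk=1 s2=1 s4=1 s1=1 s0=1 s7=1 s6=1 s3=0
  Δ1: clk:1→0
  (1Δ to stable)
t=8 Δ0: s5=1 clk=0 s2=1 s4=1 s1=1 s0=1 s7=1 s6=1 s3=0
  Δ1: clk:0→1
  Δ2: s5:1→0
  Δ3: s0:1→0
  Δ4: s3:0→1
  (4Δ to stable)
t=9 Δ0: s5=0 clk=1 s2=1 s4=1 s1=1 s0=0 s7=1 s6=1 s3=1
  Δ1: clk:1→0
  (1Δ to stable)

5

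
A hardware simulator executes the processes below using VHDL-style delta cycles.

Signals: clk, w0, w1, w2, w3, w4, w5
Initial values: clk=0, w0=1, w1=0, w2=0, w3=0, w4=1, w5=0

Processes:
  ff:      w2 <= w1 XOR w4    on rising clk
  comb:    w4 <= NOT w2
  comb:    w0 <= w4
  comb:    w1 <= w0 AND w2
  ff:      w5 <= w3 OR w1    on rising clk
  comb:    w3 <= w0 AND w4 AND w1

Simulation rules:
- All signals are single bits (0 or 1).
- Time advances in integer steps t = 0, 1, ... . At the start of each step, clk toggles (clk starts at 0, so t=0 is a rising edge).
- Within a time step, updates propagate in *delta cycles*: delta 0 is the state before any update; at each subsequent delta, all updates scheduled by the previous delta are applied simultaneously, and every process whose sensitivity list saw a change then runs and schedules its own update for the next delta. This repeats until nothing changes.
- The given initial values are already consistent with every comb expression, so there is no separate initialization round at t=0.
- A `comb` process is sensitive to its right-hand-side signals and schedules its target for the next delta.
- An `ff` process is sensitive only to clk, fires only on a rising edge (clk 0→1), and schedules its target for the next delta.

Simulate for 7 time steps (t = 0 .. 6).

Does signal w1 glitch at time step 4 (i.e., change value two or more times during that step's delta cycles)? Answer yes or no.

[bits: w4,w2,w1,w0,clk,w5,w3]
t=0: Δ0=1001000 Δ1=1001100 Δ2=1101100 Δ3=0111100 Δ4=0110100 Δ5=0100100 | 5Δ
t=1: Δ0=0100100 Δ1=0100000 | 1Δ
t=2: Δ0=0100000 Δ1=0100100 Δ2=0000100 Δ3=1000100 Δ4=1001100 | 4Δ
t=3: Δ0=1001100 Δ1=1001000 | 1Δ
t=4: Δ0=1001000 Δ1=1001100 Δ2=1101100 Δ3=0111100 Δ4=0110100 Δ5=0100100 | 5Δ
t=5: Δ0=0100100 Δ1=0100000 | 1Δ
t=6: Δ0=0100000 Δ1=0100100 Δ2=0000100 Δ3=1000100 Δ4=1001100 | 4Δ

yes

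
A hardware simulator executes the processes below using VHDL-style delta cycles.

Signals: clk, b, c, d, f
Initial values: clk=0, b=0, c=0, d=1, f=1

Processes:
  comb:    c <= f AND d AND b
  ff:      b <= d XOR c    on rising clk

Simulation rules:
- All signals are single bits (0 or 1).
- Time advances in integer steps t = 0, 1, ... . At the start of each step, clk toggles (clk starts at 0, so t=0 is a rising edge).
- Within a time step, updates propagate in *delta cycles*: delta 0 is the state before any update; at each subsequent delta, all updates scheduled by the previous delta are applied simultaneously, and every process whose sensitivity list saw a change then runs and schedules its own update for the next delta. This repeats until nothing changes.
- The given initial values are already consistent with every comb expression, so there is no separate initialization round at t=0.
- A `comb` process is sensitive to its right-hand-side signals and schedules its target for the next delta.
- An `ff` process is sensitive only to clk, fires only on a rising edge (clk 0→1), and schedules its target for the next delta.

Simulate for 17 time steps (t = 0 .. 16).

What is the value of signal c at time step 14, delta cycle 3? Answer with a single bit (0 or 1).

0

[bits: b,f,c,clk,d]
t=0: Δ0=01001 Δ1=01011 Δ2=11011 Δ3=11111 | 3Δ
t=1: Δ0=11111 Δ1=11101 | 1Δ
t=2: Δ0=11101 Δ1=11111 Δ2=01111 Δ3=01011 | 3Δ
t=3: Δ0=01011 Δ1=01001 | 1Δ
t=4: Δ0=01001 Δ1=01011 Δ2=11011 Δ3=11111 | 3Δ
t=5: Δ0=11111 Δ1=11101 | 1Δ
t=6: Δ0=11101 Δ1=11111 Δ2=01111 Δ3=01011 | 3Δ
t=7: Δ0=01011 Δ1=01001 | 1Δ
t=8: Δ0=01001 Δ1=01011 Δ2=11011 Δ3=11111 | 3Δ
t=9: Δ0=11111 Δ1=11101 | 1Δ
t=10: Δ0=11101 Δ1=11111 Δ2=01111 Δ3=01011 | 3Δ
t=11: Δ0=01011 Δ1=01001 | 1Δ
t=12: Δ0=01001 Δ1=01011 Δ2=11011 Δ3=11111 | 3Δ
t=13: Δ0=11111 Δ1=11101 | 1Δ
t=14: Δ0=11101 Δ1=11111 Δ2=01111 Δ3=01011 | 3Δ
t=15: Δ0=01011 Δ1=01001 | 1Δ
t=16: Δ0=01001 Δ1=01011 Δ2=11011 Δ3=11111 | 3Δ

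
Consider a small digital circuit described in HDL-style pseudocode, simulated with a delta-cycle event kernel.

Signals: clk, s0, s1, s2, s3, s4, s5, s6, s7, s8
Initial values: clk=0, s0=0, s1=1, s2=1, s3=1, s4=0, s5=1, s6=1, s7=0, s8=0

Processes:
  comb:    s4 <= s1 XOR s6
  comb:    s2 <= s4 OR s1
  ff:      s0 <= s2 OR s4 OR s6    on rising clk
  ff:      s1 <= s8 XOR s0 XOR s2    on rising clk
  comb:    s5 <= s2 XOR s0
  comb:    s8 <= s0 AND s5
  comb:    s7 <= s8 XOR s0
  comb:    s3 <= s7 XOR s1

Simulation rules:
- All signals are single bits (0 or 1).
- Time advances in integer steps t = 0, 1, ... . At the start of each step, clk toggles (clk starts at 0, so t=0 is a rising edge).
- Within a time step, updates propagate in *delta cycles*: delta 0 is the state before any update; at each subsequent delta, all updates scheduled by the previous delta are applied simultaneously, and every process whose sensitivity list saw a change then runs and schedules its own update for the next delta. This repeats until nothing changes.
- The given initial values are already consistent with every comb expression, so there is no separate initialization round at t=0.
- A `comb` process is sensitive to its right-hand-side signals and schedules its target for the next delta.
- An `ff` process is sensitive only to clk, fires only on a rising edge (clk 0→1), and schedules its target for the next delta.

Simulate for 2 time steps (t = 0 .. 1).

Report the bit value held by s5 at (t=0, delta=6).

[bits: s2,s0,clk,s1,s4,s7,s8,s6,s3,s5]
t=0: Δ0=1001000111 Δ1=1011000111 Δ2=1111000111 Δ3=1111011110 Δ4=1111000100 Δ5=1111010110 Δ6=1111010100 | 6Δ
t=1: Δ0=1111010100 Δ1=1101010100 | 1Δ

0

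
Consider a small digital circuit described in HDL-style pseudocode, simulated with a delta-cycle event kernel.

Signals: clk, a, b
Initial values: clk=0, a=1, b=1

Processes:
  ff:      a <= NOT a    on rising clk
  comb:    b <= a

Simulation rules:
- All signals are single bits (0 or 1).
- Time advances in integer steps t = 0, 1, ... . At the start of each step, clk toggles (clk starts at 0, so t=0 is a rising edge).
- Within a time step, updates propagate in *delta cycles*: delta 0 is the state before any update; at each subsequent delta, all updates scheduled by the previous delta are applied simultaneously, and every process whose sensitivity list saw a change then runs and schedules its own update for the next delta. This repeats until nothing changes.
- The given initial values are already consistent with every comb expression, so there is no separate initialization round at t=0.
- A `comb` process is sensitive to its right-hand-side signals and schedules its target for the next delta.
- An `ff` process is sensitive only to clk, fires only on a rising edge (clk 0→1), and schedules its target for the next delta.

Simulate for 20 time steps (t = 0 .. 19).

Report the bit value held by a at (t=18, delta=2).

[bits: clk,a,b]
t=0: Δ0=011 Δ1=111 Δ2=101 Δ3=100 | 3Δ
t=1: Δ0=100 Δ1=000 | 1Δ
t=2: Δ0=000 Δ1=100 Δ2=110 Δ3=111 | 3Δ
t=3: Δ0=111 Δ1=011 | 1Δ
t=4: Δ0=011 Δ1=111 Δ2=101 Δ3=100 | 3Δ
t=5: Δ0=100 Δ1=000 | 1Δ
t=6: Δ0=000 Δ1=100 Δ2=110 Δ3=111 | 3Δ
t=7: Δ0=111 Δ1=011 | 1Δ
t=8: Δ0=011 Δ1=111 Δ2=101 Δ3=100 | 3Δ
t=9: Δ0=100 Δ1=000 | 1Δ
t=10: Δ0=000 Δ1=100 Δ2=110 Δ3=111 | 3Δ
t=11: Δ0=111 Δ1=011 | 1Δ
t=12: Δ0=011 Δ1=111 Δ2=101 Δ3=100 | 3Δ
t=13: Δ0=100 Δ1=000 | 1Δ
t=14: Δ0=000 Δ1=100 Δ2=110 Δ3=111 | 3Δ
t=15: Δ0=111 Δ1=011 | 1Δ
t=16: Δ0=011 Δ1=111 Δ2=101 Δ3=100 | 3Δ
t=17: Δ0=100 Δ1=000 | 1Δ
t=18: Δ0=000 Δ1=100 Δ2=110 Δ3=111 | 3Δ
t=19: Δ0=111 Δ1=011 | 1Δ

1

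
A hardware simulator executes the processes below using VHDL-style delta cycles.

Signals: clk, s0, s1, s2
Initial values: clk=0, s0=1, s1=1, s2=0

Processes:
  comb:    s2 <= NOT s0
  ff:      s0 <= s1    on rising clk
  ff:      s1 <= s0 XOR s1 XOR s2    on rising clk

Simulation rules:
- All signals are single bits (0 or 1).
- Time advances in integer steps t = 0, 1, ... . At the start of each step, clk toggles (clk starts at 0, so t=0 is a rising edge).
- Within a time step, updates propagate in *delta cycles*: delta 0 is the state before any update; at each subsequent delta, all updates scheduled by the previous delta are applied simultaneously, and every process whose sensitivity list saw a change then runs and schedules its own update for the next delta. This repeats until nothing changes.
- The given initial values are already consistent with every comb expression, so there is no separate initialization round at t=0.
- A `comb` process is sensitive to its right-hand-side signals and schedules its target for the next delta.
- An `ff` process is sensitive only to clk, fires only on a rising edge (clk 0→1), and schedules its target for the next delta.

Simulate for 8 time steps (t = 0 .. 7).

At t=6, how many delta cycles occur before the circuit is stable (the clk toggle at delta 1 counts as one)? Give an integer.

3

t=0 Δ0: s0=1 clk=0 s1=1 s2=0
  Δ1: clk:0→1
  Δ2: s1:1→0
  (2Δ to stable)
t=1 Δ0: s0=1 clk=1 s1=0 s2=0
  Δ1: clk:1→0
  (1Δ to stable)
t=2 Δ0: s0=1 clk=0 s1=0 s2=0
  Δ1: clk:0→1
  Δ2: s0:1→0, s1:0→1
  Δ3: s2:0→1
  (3Δ to stable)
t=3 Δ0: s0=0 clk=1 s1=1 s2=1
  Δ1: clk:1→0
  (1Δ to stable)
t=4 Δ0: s0=0 clk=0 s1=1 s2=1
  Δ1: clk:0→1
  Δ2: s0:0→1, s1:1→0
  Δ3: s2:1→0
  (3Δ to stable)
t=5 Δ0: s0=1 clk=1 s1=0 s2=0
  Δ1: clk:1→0
  (1Δ to stable)
t=6 Δ0: s0=1 clk=0 s1=0 s2=0
  Δ1: clk:0→1
  Δ2: s0:1→0, s1:0→1
  Δ3: s2:0→1
  (3Δ to stable)
t=7 Δ0: s0=0 clk=1 s1=1 s2=1
  Δ1: clk:1→0
  (1Δ to stable)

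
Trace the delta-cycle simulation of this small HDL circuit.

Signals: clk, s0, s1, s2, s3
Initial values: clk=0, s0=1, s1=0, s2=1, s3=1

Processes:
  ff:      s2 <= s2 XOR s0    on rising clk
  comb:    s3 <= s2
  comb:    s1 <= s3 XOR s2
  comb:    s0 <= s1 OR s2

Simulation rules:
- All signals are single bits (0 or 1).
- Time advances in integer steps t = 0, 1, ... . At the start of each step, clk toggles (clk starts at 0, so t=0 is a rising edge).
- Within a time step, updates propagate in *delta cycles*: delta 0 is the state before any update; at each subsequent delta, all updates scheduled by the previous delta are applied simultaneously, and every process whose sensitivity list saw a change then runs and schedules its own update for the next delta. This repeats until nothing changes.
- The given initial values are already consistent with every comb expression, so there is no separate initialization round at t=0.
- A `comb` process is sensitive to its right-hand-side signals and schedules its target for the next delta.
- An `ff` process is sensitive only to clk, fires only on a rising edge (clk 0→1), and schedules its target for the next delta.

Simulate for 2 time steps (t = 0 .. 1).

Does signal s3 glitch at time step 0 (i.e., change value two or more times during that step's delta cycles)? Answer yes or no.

no

t=0 Δ0: clk=0 s0=1 s2=1 s3=1 s1=0
  Δ1: clk:0→1
  Δ2: s2:1→0
  Δ3: s0:1→0, s3:1→0, s1:0→1
  Δ4: s0:0→1, s1:1→0
  Δ5: s0:1→0
  (5Δ to stable)
t=1 Δ0: clk=1 s0=0 s2=0 s3=0 s1=0
  Δ1: clk:1→0
  (1Δ to stable)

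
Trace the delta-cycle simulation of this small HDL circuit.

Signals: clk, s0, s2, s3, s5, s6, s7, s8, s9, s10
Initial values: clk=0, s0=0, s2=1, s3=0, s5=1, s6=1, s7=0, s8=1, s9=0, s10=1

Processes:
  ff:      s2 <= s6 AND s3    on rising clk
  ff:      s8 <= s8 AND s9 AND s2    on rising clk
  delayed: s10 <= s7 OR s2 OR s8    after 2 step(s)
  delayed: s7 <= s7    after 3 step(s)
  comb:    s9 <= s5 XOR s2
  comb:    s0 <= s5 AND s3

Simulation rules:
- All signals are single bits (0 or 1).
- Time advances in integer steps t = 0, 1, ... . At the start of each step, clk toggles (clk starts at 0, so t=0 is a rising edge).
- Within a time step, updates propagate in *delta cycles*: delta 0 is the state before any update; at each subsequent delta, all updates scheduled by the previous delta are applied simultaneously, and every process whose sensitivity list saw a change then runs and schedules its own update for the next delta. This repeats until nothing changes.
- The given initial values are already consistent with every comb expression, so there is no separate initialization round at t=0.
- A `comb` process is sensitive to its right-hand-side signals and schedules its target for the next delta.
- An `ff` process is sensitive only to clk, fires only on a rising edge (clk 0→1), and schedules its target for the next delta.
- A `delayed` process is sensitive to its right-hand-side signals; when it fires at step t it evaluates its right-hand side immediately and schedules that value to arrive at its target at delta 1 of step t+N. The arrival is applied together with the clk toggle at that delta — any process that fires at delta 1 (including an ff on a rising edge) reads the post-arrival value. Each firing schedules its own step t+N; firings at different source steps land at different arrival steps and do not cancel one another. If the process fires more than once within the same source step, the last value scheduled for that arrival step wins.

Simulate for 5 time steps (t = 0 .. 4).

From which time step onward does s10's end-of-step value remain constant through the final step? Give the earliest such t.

2

[bits: s0,s6,s2,s5,clk,s3,s9,s10,s8,s7]
t=0: Δ0=0111000110 Δ1=0111100110 Δ2=0101100100 Δ3=0101101100 | 3Δ
t=1: Δ0=0101101100 Δ1=0101001100 | 1Δ
t=2: Δ0=0101001100 Δ1=0101101000 | 1Δ
t=3: Δ0=0101101000 Δ1=0101001000 | 1Δ
t=4: Δ0=0101001000 Δ1=0101101000 | 1Δ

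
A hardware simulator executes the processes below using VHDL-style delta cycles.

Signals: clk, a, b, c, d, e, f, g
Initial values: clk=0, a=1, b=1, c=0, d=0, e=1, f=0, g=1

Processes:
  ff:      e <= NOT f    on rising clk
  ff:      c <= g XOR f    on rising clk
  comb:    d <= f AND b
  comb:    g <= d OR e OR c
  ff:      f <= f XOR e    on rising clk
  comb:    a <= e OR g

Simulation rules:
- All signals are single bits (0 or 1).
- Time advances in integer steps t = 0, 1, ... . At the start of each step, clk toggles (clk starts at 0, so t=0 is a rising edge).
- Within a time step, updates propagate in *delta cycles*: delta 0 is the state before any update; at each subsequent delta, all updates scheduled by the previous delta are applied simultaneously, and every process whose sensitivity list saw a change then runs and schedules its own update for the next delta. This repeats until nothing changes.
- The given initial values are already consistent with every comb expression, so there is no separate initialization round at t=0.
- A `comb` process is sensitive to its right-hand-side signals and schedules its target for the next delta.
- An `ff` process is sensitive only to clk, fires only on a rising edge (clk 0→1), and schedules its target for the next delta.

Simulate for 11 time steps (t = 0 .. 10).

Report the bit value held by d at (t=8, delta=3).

t=0 Δ0: d=0 c=0 a=1 e=1 b=1 f=0 clk=0 g=1
  Δ1: clk:0→1
  Δ2: c:0→1, f:0→1
  Δ3: d:0→1
  (3Δ to stable)
t=1 Δ0: d=1 c=1 a=1 e=1 b=1 f=1 clk=1 g=1
  Δ1: clk:1→0
  (1Δ to stable)
t=2 Δ0: d=1 c=1 a=1 e=1 b=1 f=1 clk=0 g=1
  Δ1: clk:0→1
  Δ2: c:1→0, e:1→0, f:1→0
  Δ3: d:1→0
  Δ4: g:1→0
  Δ5: a:1→0
  (5Δ to stable)
t=3 Δ0: d=0 c=0 a=0 e=0 b=1 f=0 clk=1 g=0
  Δ1: clk:1→0
  (1Δ to stable)
t=4 Δ0: d=0 c=0 a=0 e=0 b=1 f=0 clk=0 g=0
  Δ1: clk:0→1
  Δ2: e:0→1
  Δ3: a:0→1, g:0→1
  (3Δ to stable)
t=5 Δ0: d=0 c=0 a=1 e=1 b=1 f=0 clk=1 g=1
  Δ1: clk:1→0
  (1Δ to stable)
t=6 Δ0: d=0 c=0 a=1 e=1 b=1 f=0 clk=0 g=1
  Δ1: clk:0→1
  Δ2: c:0→1, f:0→1
  Δ3: d:0→1
  (3Δ to stable)
t=7 Δ0: d=1 c=1 a=1 e=1 b=1 f=1 clk=1 g=1
  Δ1: clk:1→0
  (1Δ to stable)
t=8 Δ0: d=1 c=1 a=1 e=1 b=1 f=1 clk=0 g=1
  Δ1: clk:0→1
  Δ2: c:1→0, e:1→0, f:1→0
  Δ3: d:1→0
  Δ4: g:1→0
  Δ5: a:1→0
  (5Δ to stable)
t=9 Δ0: d=0 c=0 a=0 e=0 b=1 f=0 clk=1 g=0
  Δ1: clk:1→0
  (1Δ to stable)
t=10 Δ0: d=0 c=0 a=0 e=0 b=1 f=0 clk=0 g=0
  Δ1: clk:0→1
  Δ2: e:0→1
  Δ3: a:0→1, g:0→1
  (3Δ to stable)

0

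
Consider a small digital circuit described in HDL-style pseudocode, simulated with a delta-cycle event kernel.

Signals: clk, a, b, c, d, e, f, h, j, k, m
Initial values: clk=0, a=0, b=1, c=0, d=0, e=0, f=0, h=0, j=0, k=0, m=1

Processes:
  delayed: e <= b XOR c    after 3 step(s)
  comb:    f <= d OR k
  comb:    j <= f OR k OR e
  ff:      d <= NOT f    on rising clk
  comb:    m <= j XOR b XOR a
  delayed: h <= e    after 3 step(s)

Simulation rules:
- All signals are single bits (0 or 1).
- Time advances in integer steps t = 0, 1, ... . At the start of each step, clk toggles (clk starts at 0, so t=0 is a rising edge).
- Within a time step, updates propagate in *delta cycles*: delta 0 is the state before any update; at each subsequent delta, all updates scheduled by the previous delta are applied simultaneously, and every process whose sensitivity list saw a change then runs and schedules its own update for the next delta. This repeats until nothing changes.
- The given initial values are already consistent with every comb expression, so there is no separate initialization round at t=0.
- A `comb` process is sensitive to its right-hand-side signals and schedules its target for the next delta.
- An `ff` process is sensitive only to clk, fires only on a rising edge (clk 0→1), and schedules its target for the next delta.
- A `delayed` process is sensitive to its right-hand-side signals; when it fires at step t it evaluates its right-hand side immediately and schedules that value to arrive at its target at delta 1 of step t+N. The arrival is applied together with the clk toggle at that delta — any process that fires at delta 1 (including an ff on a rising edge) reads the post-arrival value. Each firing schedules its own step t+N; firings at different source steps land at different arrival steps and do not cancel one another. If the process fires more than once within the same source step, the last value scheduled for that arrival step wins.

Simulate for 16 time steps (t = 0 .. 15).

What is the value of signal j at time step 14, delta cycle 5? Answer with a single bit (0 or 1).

0

[bits: m,k,a,j,d,h,c,b,f,e,clk]
t=0: Δ0=10000001000 Δ1=10000001001 Δ2=10001001001 Δ3=10001001101 Δ4=10011001101 Δ5=00011001101 | 5Δ
t=1: Δ0=00011001101 Δ1=00011001100 | 1Δ
t=2: Δ0=00011001100 Δ1=00011001101 Δ2=00010001101 Δ3=00010001001 Δ4=00000001001 Δ5=10000001001 | 5Δ
t=3: Δ0=10000001001 Δ1=10000001000 | 1Δ
t=4: Δ0=10000001000 Δ1=10000001001 Δ2=10001001001 Δ3=10001001101 Δ4=10011001101 Δ5=00011001101 | 5Δ
t=5: Δ0=00011001101 Δ1=00011001100 | 1Δ
t=6: Δ0=00011001100 Δ1=00011001101 Δ2=00010001101 Δ3=00010001001 Δ4=00000001001 Δ5=10000001001 | 5Δ
t=7: Δ0=10000001001 Δ1=10000001000 | 1Δ
t=8: Δ0=10000001000 Δ1=10000001001 Δ2=10001001001 Δ3=10001001101 Δ4=10011001101 Δ5=00011001101 | 5Δ
t=9: Δ0=00011001101 Δ1=00011001100 | 1Δ
t=10: Δ0=00011001100 Δ1=00011001101 Δ2=00010001101 Δ3=00010001001 Δ4=00000001001 Δ5=10000001001 | 5Δ
t=11: Δ0=10000001001 Δ1=10000001000 | 1Δ
t=12: Δ0=10000001000 Δ1=10000001001 Δ2=10001001001 Δ3=10001001101 Δ4=10011001101 Δ5=00011001101 | 5Δ
t=13: Δ0=00011001101 Δ1=00011001100 | 1Δ
t=14: Δ0=00011001100 Δ1=00011001101 Δ2=00010001101 Δ3=00010001001 Δ4=00000001001 Δ5=10000001001 | 5Δ
t=15: Δ0=10000001001 Δ1=10000001000 | 1Δ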